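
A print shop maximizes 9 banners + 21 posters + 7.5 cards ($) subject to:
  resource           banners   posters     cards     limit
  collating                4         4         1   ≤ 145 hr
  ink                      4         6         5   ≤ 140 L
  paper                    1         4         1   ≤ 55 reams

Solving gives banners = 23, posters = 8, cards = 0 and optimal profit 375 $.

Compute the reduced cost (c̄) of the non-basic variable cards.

Binding: ink and paper. Non-binding: collating (21 unused).
By complementary slackness, y = 0 for the non-binding constraint.
Dual feasibility on the basic columns requires 4·y_ink + 1·y_paper = 9, 6·y_ink + 4·y_paper = 21.
→ y_ink = 1.5 and y_paper = 3.
Reduced cost of cards: c₃ − yᵀa₃ = 7.5 − (1.5·5 + 3·1) = 7.5 − 10.5 = -3.

-3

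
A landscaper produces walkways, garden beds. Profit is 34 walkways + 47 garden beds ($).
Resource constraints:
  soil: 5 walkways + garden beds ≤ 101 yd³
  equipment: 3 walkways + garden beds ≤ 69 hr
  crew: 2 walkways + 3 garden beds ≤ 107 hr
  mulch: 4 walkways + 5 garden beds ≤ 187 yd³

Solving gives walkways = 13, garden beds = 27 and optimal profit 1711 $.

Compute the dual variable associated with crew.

9

Check each constraint at x*: soil 92/101 (slack 9); equipment 66/69 (slack 3); crew 107/107 (tight); mulch 187/187 (tight).
Since soil, equipment are not tight, their duals are 0.
The binding rows give the dual system: 2·y_crew + 4·y_mulch = 34 and 3·y_crew + 5·y_mulch = 47.
Solving: y_crew = 9, y_mulch = 4.
Shadow price of crew = 9.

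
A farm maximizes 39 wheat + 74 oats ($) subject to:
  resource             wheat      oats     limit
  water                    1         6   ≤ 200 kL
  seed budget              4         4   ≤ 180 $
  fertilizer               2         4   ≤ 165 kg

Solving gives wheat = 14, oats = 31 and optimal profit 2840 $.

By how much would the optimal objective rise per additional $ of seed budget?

At the optimum: water uses 200 of 200 (binding); seed budget uses 180 of 180 (binding); fertilizer uses 152 of 165 (slack = 13).
By complementary slackness, y = 0 for the non-binding constraint.
From A_Bᵀ y = c: 1·y_water + 4·y_seed budget = 39; 6·y_water + 4·y_seed budget = 74.
Solving: y_water = 7, y_seed budget = 8.
Shadow price of seed budget = 8.

8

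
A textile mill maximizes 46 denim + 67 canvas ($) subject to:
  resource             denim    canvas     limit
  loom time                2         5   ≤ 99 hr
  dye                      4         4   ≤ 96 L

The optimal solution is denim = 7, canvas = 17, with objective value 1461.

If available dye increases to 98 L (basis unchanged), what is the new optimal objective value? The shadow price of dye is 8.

Δb = 2, so new z* = 1461 + (8)·(2) = 1461 + 16 = 1477.

1477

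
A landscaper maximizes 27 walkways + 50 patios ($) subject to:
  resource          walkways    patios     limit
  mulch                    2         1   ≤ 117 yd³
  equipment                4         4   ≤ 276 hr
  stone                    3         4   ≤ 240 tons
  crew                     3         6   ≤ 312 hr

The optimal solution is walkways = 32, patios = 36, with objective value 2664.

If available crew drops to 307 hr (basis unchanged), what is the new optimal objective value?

2629

Binding: stone and crew. Non-binding: mulch (17 unused), equipment (4 unused).
Since mulch, equipment are not tight, their duals are 0.
The binding rows give the dual system: 3·y_stone + 3·y_crew = 27 and 4·y_stone + 6·y_crew = 50.
Solving: y_stone = 2, y_crew = 7.
Δz = y_crew·Δb = 7 × (-5) = -35, so new z* = 2664 − 35 = 2629.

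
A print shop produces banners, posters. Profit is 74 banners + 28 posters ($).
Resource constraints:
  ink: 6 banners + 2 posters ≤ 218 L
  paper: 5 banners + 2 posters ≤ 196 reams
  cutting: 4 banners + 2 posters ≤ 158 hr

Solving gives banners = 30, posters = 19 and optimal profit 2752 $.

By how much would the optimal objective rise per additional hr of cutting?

5

Check each constraint at x*: ink 218/218 (tight); paper 188/196 (slack 8); cutting 158/158 (tight).
Since paper is not tight, its dual is 0.
From A_Bᵀ y = c: 6·y_ink + 4·y_cutting = 74; 2·y_ink + 2·y_cutting = 28.
Solving: y_ink = 9, y_cutting = 5.
Shadow price of cutting = 5.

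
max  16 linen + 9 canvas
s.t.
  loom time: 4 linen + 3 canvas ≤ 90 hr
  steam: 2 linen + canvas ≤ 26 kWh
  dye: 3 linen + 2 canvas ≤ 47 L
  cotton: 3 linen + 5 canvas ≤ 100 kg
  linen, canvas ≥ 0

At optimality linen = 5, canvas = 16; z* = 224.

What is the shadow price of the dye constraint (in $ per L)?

At the optimum: loom time uses 68 of 90 (slack = 22); steam uses 26 of 26 (binding); dye uses 47 of 47 (binding); cotton uses 95 of 100 (slack = 5).
Since loom time, cotton are not tight, their duals are 0.
The binding rows give the dual system: 2·y_steam + 3·y_dye = 16 and 1·y_steam + 2·y_dye = 9.
→ y_steam = 5 and y_dye = 2.
Shadow price of dye = 2.

2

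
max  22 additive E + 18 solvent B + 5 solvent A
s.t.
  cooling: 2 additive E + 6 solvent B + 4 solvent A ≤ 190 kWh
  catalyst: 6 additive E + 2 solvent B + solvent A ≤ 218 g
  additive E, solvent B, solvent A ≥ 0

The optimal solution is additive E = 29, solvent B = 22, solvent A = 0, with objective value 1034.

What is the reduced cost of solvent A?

-6

At the optimum: cooling uses 190 of 190 (binding); catalyst uses 218 of 218 (binding).
The binding rows give the dual system: 2·y_cooling + 6·y_catalyst = 22 and 6·y_cooling + 2·y_catalyst = 18.
→ y_cooling = 2 and y_catalyst = 3.
Reduced cost of solvent A: c₃ − yᵀa₃ = 5 − (2·4 + 3·1) = 5 − 11 = -6.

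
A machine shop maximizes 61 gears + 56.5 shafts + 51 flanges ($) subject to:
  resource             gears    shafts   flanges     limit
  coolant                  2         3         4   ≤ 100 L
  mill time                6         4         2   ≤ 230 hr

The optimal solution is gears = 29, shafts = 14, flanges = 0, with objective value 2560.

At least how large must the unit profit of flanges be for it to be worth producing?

Both coolant and mill time are binding at x*.
Dual feasibility on the basic columns requires 2·y_coolant + 6·y_mill time = 61, 3·y_coolant + 4·y_mill time = 56.5.
Solving: y_coolant = 9.5, y_mill time = 7.
flanges enters the basis when its profit ≥ yᵀa₃ = 9.5·4 + 7·2 = 52.

52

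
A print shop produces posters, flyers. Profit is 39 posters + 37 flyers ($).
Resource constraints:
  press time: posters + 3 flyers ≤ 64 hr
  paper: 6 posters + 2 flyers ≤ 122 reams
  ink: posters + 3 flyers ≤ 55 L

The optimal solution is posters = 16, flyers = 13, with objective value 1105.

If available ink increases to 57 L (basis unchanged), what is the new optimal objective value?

At the optimum: press time uses 55 of 64 (slack = 9); paper uses 122 of 122 (binding); ink uses 55 of 55 (binding).
Slack constraints have shadow price 0 (complementary slackness).
Dual feasibility on the basic columns requires 6·y_paper + 1·y_ink = 39, 2·y_paper + 3·y_ink = 37.
→ y_paper = 5 and y_ink = 9.
Δz = y_ink·Δb = 9 × (2) = 18, so new z* = 1105 + 18 = 1123.

1123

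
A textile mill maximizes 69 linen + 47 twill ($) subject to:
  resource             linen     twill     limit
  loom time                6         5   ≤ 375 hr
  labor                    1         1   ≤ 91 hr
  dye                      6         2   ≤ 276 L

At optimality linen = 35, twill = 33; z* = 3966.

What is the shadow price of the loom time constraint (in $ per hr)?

8

At the optimum: loom time uses 375 of 375 (binding); labor uses 68 of 91 (slack = 23); dye uses 276 of 276 (binding).
Since labor is not tight, its dual is 0.
The binding rows give the dual system: 6·y_loom time + 6·y_dye = 69 and 5·y_loom time + 2·y_dye = 47.
This yields shadow prices y_loom time = 8, y_dye = 3.5.
Shadow price of loom time = 8.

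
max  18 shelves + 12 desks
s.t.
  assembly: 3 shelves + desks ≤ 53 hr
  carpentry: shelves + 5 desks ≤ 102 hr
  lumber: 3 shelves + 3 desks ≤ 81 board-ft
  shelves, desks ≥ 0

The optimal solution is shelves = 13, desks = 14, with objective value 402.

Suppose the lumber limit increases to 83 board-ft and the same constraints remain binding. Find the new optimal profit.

408

At the optimum: assembly uses 53 of 53 (binding); carpentry uses 83 of 102 (slack = 19); lumber uses 81 of 81 (binding).
Slack constraints have shadow price 0 (complementary slackness).
From A_Bᵀ y = c: 3·y_assembly + 3·y_lumber = 18; 1·y_assembly + 3·y_lumber = 12.
→ y_assembly = 3 and y_lumber = 3.
Δz = y_lumber·Δb = 3 × (2) = 6, so new z* = 402 + 6 = 408.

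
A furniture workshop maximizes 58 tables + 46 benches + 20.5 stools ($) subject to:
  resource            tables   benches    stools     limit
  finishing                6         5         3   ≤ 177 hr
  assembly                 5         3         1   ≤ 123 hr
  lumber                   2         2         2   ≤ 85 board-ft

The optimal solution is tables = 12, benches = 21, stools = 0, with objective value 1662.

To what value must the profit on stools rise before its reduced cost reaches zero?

Check each constraint at x*: finishing 177/177 (tight); assembly 123/123 (tight); lumber 66/85 (slack 19).
Slack constraints have shadow price 0 (complementary slackness).
From A_Bᵀ y = c: 6·y_finishing + 5·y_assembly = 58; 5·y_finishing + 3·y_assembly = 46.
→ y_finishing = 8 and y_assembly = 2.
stools enters the basis when its profit ≥ yᵀa₃ = 8·3 + 2·1 = 26.

26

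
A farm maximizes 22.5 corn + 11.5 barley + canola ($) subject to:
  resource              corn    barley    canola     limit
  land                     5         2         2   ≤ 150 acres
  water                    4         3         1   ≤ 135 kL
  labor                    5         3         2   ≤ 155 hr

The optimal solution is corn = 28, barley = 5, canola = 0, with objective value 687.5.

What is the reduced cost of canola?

Check each constraint at x*: land 150/150 (tight); water 127/135 (slack 8); labor 155/155 (tight).
By complementary slackness, y = 0 for the non-binding constraint.
Dual feasibility on the basic columns requires 5·y_land + 5·y_labor = 22.5, 2·y_land + 3·y_labor = 11.5.
→ y_land = 2 and y_labor = 2.5.
Reduced cost of canola: c₃ − yᵀa₃ = 1 − (2·2 + 2.5·2) = 1 − 9 = -8.

-8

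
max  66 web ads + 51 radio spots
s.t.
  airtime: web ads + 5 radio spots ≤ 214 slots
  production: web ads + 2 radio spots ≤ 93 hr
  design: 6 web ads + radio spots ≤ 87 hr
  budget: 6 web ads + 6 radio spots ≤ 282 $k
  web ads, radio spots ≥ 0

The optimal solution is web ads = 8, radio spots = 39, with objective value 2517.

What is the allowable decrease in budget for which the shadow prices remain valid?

195

Binding constraints: design, budget. The basis is B = [[6,1],[6,6]] with det 30.
Per unit decrease in budget, x* moves by d = (0.0333, -0.2).
The basis stays optimal until radio spots reaches 0; allowable decrease = 195 $k.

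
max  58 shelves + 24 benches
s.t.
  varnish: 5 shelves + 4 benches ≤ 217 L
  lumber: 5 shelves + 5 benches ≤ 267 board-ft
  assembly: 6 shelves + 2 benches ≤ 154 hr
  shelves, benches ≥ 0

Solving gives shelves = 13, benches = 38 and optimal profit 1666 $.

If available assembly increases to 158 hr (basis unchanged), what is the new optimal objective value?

Check each constraint at x*: varnish 217/217 (tight); lumber 255/267 (slack 12); assembly 154/154 (tight).
By complementary slackness, y = 0 for the non-binding constraint.
The binding rows give the dual system: 5·y_varnish + 6·y_assembly = 58 and 4·y_varnish + 2·y_assembly = 24.
Solving: y_varnish = 2, y_assembly = 8.
Δz = y_assembly·Δb = 8 × (4) = 32, so new z* = 1666 + 32 = 1698.

1698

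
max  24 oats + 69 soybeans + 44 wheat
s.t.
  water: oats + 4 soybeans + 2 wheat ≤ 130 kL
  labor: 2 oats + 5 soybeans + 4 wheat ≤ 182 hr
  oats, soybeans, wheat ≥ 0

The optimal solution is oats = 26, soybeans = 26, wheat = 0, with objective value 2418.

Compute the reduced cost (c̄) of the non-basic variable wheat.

-4

Check each constraint at x*: water 130/130 (tight); labor 182/182 (tight).
From A_Bᵀ y = c: 1·y_water + 2·y_labor = 24; 4·y_water + 5·y_labor = 69.
This yields shadow prices y_water = 6, y_labor = 9.
Reduced cost of wheat: c₃ − yᵀa₃ = 44 − (6·2 + 9·4) = 44 − 48 = -4.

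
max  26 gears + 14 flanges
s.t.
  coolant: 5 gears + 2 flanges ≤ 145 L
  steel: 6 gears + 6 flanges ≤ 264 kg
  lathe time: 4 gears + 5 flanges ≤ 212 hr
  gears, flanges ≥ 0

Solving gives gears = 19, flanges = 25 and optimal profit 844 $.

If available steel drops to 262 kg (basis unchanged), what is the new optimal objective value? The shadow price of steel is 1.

842

Δb = -2, so new z* = 844 + (1)·(-2) = 844 − 2 = 842.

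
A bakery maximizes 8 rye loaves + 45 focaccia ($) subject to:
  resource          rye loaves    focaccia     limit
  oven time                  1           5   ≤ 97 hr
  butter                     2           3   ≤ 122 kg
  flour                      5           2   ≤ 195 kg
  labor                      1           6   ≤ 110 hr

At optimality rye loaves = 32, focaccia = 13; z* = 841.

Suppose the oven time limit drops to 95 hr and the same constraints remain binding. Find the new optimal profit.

835

At the optimum: oven time uses 97 of 97 (binding); butter uses 103 of 122 (slack = 19); flour uses 186 of 195 (slack = 9); labor uses 110 of 110 (binding).
By complementary slackness, y = 0 for the non-binding constraints.
Dual feasibility on the basic columns requires 1·y_oven time + 1·y_labor = 8, 5·y_oven time + 6·y_labor = 45.
Solving: y_oven time = 3, y_labor = 5.
Δz = y_oven time·Δb = 3 × (-2) = -6, so new z* = 841 − 6 = 835.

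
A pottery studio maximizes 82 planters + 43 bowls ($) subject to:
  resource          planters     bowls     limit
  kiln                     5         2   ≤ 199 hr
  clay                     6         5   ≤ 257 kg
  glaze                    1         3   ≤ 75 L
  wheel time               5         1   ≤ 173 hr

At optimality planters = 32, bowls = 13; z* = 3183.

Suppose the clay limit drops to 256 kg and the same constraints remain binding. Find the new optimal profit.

3176

Check each constraint at x*: kiln 186/199 (slack 13); clay 257/257 (tight); glaze 71/75 (slack 4); wheel time 173/173 (tight).
By complementary slackness, y = 0 for the non-binding constraints.
Dual feasibility on the basic columns requires 6·y_clay + 5·y_wheel time = 82, 5·y_clay + 1·y_wheel time = 43.
Solving: y_clay = 7, y_wheel time = 8.
Δz = y_clay·Δb = 7 × (-1) = -7, so new z* = 3183 − 7 = 3176.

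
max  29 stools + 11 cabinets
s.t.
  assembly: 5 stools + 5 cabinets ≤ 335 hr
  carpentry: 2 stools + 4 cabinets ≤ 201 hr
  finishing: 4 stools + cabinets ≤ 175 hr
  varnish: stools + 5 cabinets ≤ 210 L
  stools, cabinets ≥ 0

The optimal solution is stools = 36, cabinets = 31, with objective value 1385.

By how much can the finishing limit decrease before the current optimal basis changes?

7.5

Binding constraints: assembly, finishing. The basis is B = [[5,5],[4,1]] with det -15.
Per unit decrease in finishing, x* moves by d = (-0.3333, 0.3333).
The basis stays optimal until carpentry becomes binding; allowable decrease = 7.5 hr.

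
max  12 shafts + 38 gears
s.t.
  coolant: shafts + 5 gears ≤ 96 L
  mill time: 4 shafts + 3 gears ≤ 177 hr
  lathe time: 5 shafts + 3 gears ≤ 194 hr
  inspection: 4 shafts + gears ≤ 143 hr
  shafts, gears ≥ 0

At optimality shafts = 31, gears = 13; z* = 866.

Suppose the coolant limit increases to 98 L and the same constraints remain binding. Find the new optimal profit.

880

Binding: coolant and lathe time. Non-binding: mill time (14 unused), inspection (6 unused).
Slack constraints have shadow price 0 (complementary slackness).
The binding rows give the dual system: 1·y_coolant + 5·y_lathe time = 12 and 5·y_coolant + 3·y_lathe time = 38.
This yields shadow prices y_coolant = 7, y_lathe time = 1.
Δz = y_coolant·Δb = 7 × (2) = 14, so new z* = 866 + 14 = 880.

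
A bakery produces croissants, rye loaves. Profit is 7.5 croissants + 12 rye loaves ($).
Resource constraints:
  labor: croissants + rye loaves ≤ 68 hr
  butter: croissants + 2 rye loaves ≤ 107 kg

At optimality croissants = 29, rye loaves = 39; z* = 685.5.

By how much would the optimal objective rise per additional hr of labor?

At the optimum: labor uses 68 of 68 (binding); butter uses 107 of 107 (binding).
Dual feasibility on the basic columns requires 1·y_labor + 1·y_butter = 7.5, 1·y_labor + 2·y_butter = 12.
Solving: y_labor = 3, y_butter = 4.5.
Shadow price of labor = 3.

3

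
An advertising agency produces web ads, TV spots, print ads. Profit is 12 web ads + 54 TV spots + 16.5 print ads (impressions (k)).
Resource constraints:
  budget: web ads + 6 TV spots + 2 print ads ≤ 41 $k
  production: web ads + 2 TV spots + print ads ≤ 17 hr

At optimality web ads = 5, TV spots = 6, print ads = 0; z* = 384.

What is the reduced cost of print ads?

Check each constraint at x*: budget 41/41 (tight); production 17/17 (tight).
From A_Bᵀ y = c: 1·y_budget + 1·y_production = 12; 6·y_budget + 2·y_production = 54.
This yields shadow prices y_budget = 7.5, y_production = 4.5.
Reduced cost of print ads: c₃ − yᵀa₃ = 16.5 − (7.5·2 + 4.5·1) = 16.5 − 19.5 = -3.

-3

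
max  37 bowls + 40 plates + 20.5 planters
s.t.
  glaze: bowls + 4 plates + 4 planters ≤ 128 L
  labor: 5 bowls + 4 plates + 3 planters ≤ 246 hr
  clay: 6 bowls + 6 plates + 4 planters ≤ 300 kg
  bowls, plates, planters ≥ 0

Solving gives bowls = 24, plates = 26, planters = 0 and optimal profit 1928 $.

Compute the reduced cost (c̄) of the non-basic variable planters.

-7.5

At the optimum: glaze uses 128 of 128 (binding); labor uses 224 of 246 (slack = 22); clay uses 300 of 300 (binding).
By complementary slackness, y = 0 for the non-binding constraint.
The binding rows give the dual system: 1·y_glaze + 6·y_clay = 37 and 4·y_glaze + 6·y_clay = 40.
→ y_glaze = 1 and y_clay = 6.
Reduced cost of planters: c₃ − yᵀa₃ = 20.5 − (1·4 + 6·4) = 20.5 − 28 = -7.5.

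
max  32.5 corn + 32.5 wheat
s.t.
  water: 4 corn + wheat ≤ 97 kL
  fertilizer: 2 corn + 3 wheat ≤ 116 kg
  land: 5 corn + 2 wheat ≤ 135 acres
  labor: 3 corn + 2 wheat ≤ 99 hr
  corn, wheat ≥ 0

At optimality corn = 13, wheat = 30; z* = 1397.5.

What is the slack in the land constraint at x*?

land used = 5·13 + 2·30 = 125; slack = 135 − 125 = 10.

10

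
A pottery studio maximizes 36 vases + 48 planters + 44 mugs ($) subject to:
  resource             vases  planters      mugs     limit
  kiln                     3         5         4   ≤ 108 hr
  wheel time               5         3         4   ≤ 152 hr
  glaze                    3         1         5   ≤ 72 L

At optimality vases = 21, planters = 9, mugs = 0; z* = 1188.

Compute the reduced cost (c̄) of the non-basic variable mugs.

Check each constraint at x*: kiln 108/108 (tight); wheel time 132/152 (slack 20); glaze 72/72 (tight).
Slack constraints have shadow price 0 (complementary slackness).
Dual feasibility on the basic columns requires 3·y_kiln + 3·y_glaze = 36, 5·y_kiln + 1·y_glaze = 48.
This yields shadow prices y_kiln = 9, y_glaze = 3.
Reduced cost of mugs: c₃ − yᵀa₃ = 44 − (9·4 + 3·5) = 44 − 51 = -7.

-7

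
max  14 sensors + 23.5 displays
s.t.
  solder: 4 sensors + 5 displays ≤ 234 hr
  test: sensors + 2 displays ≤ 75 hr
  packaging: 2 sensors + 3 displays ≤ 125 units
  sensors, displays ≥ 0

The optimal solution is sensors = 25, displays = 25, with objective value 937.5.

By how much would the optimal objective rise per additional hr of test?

Binding: test and packaging. Non-binding: solder (9 unused).
Slack constraints have shadow price 0 (complementary slackness).
From A_Bᵀ y = c: 1·y_test + 2·y_packaging = 14; 2·y_test + 3·y_packaging = 23.5.
This yields shadow prices y_test = 5, y_packaging = 4.5.
Shadow price of test = 5.

5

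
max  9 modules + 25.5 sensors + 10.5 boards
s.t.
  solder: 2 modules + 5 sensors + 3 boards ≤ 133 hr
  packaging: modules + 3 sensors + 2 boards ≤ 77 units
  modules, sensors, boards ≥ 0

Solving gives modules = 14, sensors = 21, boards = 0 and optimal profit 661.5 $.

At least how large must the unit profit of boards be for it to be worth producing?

16.5

Check each constraint at x*: solder 133/133 (tight); packaging 77/77 (tight).
From A_Bᵀ y = c: 2·y_solder + 1·y_packaging = 9; 5·y_solder + 3·y_packaging = 25.5.
This yields shadow prices y_solder = 1.5, y_packaging = 6.
boards enters the basis when its profit ≥ yᵀa₃ = 1.5·3 + 6·2 = 16.5.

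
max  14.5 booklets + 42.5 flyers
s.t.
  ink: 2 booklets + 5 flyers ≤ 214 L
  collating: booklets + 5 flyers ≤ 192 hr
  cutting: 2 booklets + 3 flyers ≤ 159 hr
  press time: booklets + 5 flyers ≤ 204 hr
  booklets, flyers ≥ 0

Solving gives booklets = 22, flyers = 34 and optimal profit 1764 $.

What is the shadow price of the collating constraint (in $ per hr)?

Check each constraint at x*: ink 214/214 (tight); collating 192/192 (tight); cutting 146/159 (slack 13); press time 192/204 (slack 12).
By complementary slackness, y = 0 for the non-binding constraints.
From A_Bᵀ y = c: 2·y_ink + 1·y_collating = 14.5; 5·y_ink + 5·y_collating = 42.5.
This yields shadow prices y_ink = 6, y_collating = 2.5.
Shadow price of collating = 2.5.

2.5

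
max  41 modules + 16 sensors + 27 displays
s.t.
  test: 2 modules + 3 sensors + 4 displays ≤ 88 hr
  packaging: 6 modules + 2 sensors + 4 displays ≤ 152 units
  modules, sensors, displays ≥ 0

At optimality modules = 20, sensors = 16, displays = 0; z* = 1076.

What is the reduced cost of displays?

At the optimum: test uses 88 of 88 (binding); packaging uses 152 of 152 (binding).
From A_Bᵀ y = c: 2·y_test + 6·y_packaging = 41; 3·y_test + 2·y_packaging = 16.
→ y_test = 1 and y_packaging = 6.5.
Reduced cost of displays: c₃ − yᵀa₃ = 27 − (1·4 + 6.5·4) = 27 − 30 = -3.

-3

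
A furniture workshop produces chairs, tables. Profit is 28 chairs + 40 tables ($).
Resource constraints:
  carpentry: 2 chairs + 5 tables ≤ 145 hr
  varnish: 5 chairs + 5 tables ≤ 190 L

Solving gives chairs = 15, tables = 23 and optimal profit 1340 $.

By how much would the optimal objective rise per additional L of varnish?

4

At the optimum: carpentry uses 145 of 145 (binding); varnish uses 190 of 190 (binding).
From A_Bᵀ y = c: 2·y_carpentry + 5·y_varnish = 28; 5·y_carpentry + 5·y_varnish = 40.
Solving: y_carpentry = 4, y_varnish = 4.
Shadow price of varnish = 4.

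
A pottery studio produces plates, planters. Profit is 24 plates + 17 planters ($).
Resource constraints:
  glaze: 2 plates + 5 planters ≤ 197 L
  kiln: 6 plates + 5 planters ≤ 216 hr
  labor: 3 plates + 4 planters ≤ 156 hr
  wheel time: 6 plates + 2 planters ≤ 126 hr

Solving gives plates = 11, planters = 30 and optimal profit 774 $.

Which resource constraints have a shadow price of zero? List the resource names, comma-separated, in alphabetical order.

glaze, labor

glaze: 172/197 (slack 25)
kiln: 216/216 (binding)
labor: 153/156 (slack 3)
wheel time: 126/126 (binding)
By complementary slackness, a constraint with positive slack has shadow price 0 → glaze, labor.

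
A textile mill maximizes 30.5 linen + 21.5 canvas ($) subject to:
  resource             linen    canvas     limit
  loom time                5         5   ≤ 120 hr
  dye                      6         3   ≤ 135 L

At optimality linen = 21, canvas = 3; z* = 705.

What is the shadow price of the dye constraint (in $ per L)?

3

Check each constraint at x*: loom time 120/120 (tight); dye 135/135 (tight).
From A_Bᵀ y = c: 5·y_loom time + 6·y_dye = 30.5; 5·y_loom time + 3·y_dye = 21.5.
This yields shadow prices y_loom time = 2.5, y_dye = 3.
Shadow price of dye = 3.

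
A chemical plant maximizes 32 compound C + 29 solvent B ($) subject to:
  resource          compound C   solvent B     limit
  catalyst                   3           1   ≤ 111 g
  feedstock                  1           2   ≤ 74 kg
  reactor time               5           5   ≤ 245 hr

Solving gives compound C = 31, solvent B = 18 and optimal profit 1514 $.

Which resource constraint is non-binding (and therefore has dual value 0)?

feedstock

catalyst: 111/111 (binding)
feedstock: 67/74 (slack 7)
reactor time: 245/245 (binding)
By complementary slackness, a constraint with positive slack has shadow price 0 → feedstock.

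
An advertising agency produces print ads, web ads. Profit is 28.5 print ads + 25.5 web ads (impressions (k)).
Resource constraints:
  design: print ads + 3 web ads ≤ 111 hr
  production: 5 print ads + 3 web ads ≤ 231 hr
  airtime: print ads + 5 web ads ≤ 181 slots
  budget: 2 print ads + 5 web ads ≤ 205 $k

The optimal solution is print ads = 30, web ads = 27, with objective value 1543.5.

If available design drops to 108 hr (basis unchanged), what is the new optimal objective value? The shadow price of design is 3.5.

Δb = -3, so new z* = 1543.5 + (3.5)·(-3) = 1543.5 − 10.5 = 1533.

1533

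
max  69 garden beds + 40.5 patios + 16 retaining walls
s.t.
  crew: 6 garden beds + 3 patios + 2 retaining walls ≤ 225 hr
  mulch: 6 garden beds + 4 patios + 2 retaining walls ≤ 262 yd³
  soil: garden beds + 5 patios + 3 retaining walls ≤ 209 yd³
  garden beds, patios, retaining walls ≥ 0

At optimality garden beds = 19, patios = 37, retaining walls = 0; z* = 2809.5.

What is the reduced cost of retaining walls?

Check each constraint at x*: crew 225/225 (tight); mulch 262/262 (tight); soil 204/209 (slack 5).
By complementary slackness, y = 0 for the non-binding constraint.
Dual feasibility on the basic columns requires 6·y_crew + 6·y_mulch = 69, 3·y_crew + 4·y_mulch = 40.5.
Solving: y_crew = 5.5, y_mulch = 6.
Reduced cost of retaining walls: c₃ − yᵀa₃ = 16 − (5.5·2 + 6·2) = 16 − 23 = -7.

-7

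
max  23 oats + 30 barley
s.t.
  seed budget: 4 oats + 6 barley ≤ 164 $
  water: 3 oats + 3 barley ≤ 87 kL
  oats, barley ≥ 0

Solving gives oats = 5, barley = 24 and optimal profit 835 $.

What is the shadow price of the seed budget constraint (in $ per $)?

Both seed budget and water are binding at x*.
Dual feasibility on the basic columns requires 4·y_seed budget + 3·y_water = 23, 6·y_seed budget + 3·y_water = 30.
Solving: y_seed budget = 3.5, y_water = 3.
Shadow price of seed budget = 3.5.

3.5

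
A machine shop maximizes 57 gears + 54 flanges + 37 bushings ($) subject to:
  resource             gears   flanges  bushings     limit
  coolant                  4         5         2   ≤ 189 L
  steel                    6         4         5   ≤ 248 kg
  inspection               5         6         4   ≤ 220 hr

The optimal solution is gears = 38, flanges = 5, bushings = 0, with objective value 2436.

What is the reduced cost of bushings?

-9.5

Binding: steel and inspection. Non-binding: coolant (12 unused).
Since coolant is not tight, its dual is 0.
Dual feasibility on the basic columns requires 6·y_steel + 5·y_inspection = 57, 4·y_steel + 6·y_inspection = 54.
Solving: y_steel = 4.5, y_inspection = 6.
Reduced cost of bushings: c₃ − yᵀa₃ = 37 − (4.5·5 + 6·4) = 37 − 46.5 = -9.5.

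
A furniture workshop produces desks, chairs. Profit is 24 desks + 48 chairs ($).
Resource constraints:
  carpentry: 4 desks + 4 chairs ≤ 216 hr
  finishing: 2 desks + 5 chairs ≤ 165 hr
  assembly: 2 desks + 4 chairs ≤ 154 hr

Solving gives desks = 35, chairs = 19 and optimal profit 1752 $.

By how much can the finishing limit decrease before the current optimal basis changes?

Binding constraints: carpentry, finishing. The basis is B = [[4,4],[2,5]] with det 12.
Per unit decrease in finishing, x* moves by d = (0.3333, -0.3333).
The basis stays optimal until chairs reaches 0; allowable decrease = 57 hr.

57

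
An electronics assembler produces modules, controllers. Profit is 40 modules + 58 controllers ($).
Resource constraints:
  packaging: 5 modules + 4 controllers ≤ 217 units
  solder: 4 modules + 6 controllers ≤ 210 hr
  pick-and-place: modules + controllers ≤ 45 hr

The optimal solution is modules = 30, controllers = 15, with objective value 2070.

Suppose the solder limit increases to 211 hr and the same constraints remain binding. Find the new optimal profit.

2079

Binding: solder and pick-and-place. Non-binding: packaging (7 unused).
Since packaging is not tight, its dual is 0.
Dual feasibility on the basic columns requires 4·y_solder + 1·y_pick-and-place = 40, 6·y_solder + 1·y_pick-and-place = 58.
This yields shadow prices y_solder = 9, y_pick-and-place = 4.
Δz = y_solder·Δb = 9 × (1) = 9, so new z* = 2070 + 9 = 2079.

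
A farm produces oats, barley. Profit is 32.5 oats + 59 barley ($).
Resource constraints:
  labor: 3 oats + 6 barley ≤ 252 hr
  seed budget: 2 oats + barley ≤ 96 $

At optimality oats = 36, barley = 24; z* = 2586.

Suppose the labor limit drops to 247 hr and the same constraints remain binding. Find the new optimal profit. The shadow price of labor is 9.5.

Δb = -5, so new z* = 2586 + (9.5)·(-5) = 2586 − 47.5 = 2538.5.

2538.5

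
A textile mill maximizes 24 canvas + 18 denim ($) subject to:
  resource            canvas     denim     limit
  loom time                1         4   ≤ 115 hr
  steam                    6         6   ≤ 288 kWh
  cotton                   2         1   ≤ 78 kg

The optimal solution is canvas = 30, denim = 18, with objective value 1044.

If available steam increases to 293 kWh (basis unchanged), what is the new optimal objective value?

1054

Check each constraint at x*: loom time 102/115 (slack 13); steam 288/288 (tight); cotton 78/78 (tight).
By complementary slackness, y = 0 for the non-binding constraint.
Dual feasibility on the basic columns requires 6·y_steam + 2·y_cotton = 24, 6·y_steam + 1·y_cotton = 18.
Solving: y_steam = 2, y_cotton = 6.
Δz = y_steam·Δb = 2 × (5) = 10, so new z* = 1044 + 10 = 1054.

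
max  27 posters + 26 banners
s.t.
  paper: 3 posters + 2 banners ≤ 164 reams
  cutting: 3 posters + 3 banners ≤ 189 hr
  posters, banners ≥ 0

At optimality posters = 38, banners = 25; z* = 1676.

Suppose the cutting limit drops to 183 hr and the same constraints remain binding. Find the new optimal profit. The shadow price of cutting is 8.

Δb = -6, so new z* = 1676 + (8)·(-6) = 1676 − 48 = 1628.

1628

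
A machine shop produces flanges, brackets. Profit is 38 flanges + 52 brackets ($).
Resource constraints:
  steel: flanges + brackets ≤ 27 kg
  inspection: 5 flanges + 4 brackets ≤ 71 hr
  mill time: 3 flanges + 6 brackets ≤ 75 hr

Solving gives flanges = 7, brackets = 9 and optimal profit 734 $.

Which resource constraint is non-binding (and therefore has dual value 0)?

steel: 16/27 (slack 11)
inspection: 71/71 (binding)
mill time: 75/75 (binding)
By complementary slackness, a constraint with positive slack has shadow price 0 → steel.

steel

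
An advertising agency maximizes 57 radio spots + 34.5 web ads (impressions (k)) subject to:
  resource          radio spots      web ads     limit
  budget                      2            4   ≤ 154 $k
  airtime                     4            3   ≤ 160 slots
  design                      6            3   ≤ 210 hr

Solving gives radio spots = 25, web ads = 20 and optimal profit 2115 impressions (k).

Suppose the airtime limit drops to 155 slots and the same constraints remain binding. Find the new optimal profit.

Check each constraint at x*: budget 130/154 (slack 24); airtime 160/160 (tight); design 210/210 (tight).
Slack constraints have shadow price 0 (complementary slackness).
The binding rows give the dual system: 4·y_airtime + 6·y_design = 57 and 3·y_airtime + 3·y_design = 34.5.
This yields shadow prices y_airtime = 6, y_design = 5.5.
Δz = y_airtime·Δb = 6 × (-5) = -30, so new z* = 2115 − 30 = 2085.

2085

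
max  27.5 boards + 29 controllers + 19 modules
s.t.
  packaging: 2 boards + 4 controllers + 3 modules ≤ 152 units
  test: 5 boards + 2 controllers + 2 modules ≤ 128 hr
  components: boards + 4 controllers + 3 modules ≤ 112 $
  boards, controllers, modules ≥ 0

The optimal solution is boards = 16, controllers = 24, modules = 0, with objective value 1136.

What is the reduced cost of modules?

-5

Check each constraint at x*: packaging 128/152 (slack 24); test 128/128 (tight); components 112/112 (tight).
Since packaging is not tight, its dual is 0.
From A_Bᵀ y = c: 5·y_test + 1·y_components = 27.5; 2·y_test + 4·y_components = 29.
This yields shadow prices y_test = 4.5, y_components = 5.
Reduced cost of modules: c₃ − yᵀa₃ = 19 − (4.5·2 + 5·3) = 19 − 24 = -5.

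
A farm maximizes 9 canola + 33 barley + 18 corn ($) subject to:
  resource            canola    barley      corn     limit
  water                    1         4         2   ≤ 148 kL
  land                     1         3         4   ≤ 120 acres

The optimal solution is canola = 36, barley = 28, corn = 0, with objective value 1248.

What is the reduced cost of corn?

-6

Check each constraint at x*: water 148/148 (tight); land 120/120 (tight).
The binding rows give the dual system: 1·y_water + 1·y_land = 9 and 4·y_water + 3·y_land = 33.
Solving: y_water = 6, y_land = 3.
Reduced cost of corn: c₃ − yᵀa₃ = 18 − (6·2 + 3·4) = 18 − 24 = -6.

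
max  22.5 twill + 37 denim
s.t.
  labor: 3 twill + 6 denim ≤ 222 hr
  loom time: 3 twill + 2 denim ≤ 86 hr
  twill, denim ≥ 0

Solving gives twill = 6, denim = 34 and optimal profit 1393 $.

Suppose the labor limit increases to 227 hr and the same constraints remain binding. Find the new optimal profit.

1420.5

Both labor and loom time are binding at x*.
The binding rows give the dual system: 3·y_labor + 3·y_loom time = 22.5 and 6·y_labor + 2·y_loom time = 37.
Solving: y_labor = 5.5, y_loom time = 2.
Δz = y_labor·Δb = 5.5 × (5) = 27.5, so new z* = 1393 + 27.5 = 1420.5.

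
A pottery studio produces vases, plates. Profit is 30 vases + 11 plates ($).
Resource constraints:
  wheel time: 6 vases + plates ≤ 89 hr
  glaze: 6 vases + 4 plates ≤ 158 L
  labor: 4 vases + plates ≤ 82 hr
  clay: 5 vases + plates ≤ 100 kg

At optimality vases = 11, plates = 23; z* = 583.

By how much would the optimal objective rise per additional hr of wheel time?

At the optimum: wheel time uses 89 of 89 (binding); glaze uses 158 of 158 (binding); labor uses 67 of 82 (slack = 15); clay uses 78 of 100 (slack = 22).
Since labor, clay are not tight, their duals are 0.
Dual feasibility on the basic columns requires 6·y_wheel time + 6·y_glaze = 30, 1·y_wheel time + 4·y_glaze = 11.
→ y_wheel time = 3 and y_glaze = 2.
Shadow price of wheel time = 3.

3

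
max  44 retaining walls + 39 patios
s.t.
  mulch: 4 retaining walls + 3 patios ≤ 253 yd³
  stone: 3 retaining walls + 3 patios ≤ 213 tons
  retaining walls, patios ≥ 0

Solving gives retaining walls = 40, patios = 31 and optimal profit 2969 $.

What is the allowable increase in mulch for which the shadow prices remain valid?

31

Binding constraints: mulch, stone. The basis is B = [[4,3],[3,3]] with det 3.
Per unit increase in mulch, x* moves by d = (1, -1).
The basis stays optimal until patios reaches 0; allowable increase = 31 yd³.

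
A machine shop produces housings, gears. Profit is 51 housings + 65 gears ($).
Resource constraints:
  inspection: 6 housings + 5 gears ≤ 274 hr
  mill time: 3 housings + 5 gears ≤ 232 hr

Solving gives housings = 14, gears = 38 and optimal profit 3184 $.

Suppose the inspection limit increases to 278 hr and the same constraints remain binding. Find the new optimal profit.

3200

Check each constraint at x*: inspection 274/274 (tight); mill time 232/232 (tight).
From A_Bᵀ y = c: 6·y_inspection + 3·y_mill time = 51; 5·y_inspection + 5·y_mill time = 65.
Solving: y_inspection = 4, y_mill time = 9.
Δz = y_inspection·Δb = 4 × (4) = 16, so new z* = 3184 + 16 = 3200.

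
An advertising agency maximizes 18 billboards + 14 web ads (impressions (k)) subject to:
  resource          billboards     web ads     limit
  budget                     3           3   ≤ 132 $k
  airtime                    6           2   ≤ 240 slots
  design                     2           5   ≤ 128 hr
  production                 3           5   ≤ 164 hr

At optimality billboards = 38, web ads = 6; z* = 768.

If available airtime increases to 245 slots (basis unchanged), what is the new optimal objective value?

773

Binding: budget and airtime. Non-binding: design (22 unused), production (20 unused).
Since design, production are not tight, their duals are 0.
Dual feasibility on the basic columns requires 3·y_budget + 6·y_airtime = 18, 3·y_budget + 2·y_airtime = 14.
This yields shadow prices y_budget = 4, y_airtime = 1.
Δz = y_airtime·Δb = 1 × (5) = 5, so new z* = 768 + 5 = 773.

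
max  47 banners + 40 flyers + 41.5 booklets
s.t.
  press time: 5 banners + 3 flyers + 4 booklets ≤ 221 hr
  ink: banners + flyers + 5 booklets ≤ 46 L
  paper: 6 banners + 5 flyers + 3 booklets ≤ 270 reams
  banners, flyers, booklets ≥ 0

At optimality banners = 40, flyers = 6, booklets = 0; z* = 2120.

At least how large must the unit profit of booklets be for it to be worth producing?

46

Binding: ink and paper. Non-binding: press time (3 unused).
Slack constraints have shadow price 0 (complementary slackness).
Dual feasibility on the basic columns requires 1·y_ink + 6·y_paper = 47, 1·y_ink + 5·y_paper = 40.
→ y_ink = 5 and y_paper = 7.
booklets enters the basis when its profit ≥ yᵀa₃ = 5·5 + 7·3 = 46.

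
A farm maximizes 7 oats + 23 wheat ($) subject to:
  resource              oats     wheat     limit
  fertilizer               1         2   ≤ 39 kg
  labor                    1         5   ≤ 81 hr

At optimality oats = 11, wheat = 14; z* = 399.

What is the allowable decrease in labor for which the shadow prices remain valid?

42

Binding constraints: fertilizer, labor. The basis is B = [[1,2],[1,5]] with det 3.
Per unit decrease in labor, x* moves by d = (0.6667, -0.3333).
The basis stays optimal until wheat reaches 0; allowable decrease = 42 hr.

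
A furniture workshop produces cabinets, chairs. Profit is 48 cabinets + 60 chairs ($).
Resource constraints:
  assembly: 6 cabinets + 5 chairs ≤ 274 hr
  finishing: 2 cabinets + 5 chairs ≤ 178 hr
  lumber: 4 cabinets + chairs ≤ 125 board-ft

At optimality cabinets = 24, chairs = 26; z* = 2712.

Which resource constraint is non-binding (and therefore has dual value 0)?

lumber

assembly: 274/274 (binding)
finishing: 178/178 (binding)
lumber: 122/125 (slack 3)
By complementary slackness, a constraint with positive slack has shadow price 0 → lumber.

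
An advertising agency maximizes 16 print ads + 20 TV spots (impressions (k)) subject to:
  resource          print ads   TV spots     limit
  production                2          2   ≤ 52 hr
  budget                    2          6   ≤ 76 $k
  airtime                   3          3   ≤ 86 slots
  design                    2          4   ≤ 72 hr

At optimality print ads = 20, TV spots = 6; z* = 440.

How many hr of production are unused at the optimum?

production used = 2·20 + 2·6 = 52; slack = 52 − 52 = 0.

0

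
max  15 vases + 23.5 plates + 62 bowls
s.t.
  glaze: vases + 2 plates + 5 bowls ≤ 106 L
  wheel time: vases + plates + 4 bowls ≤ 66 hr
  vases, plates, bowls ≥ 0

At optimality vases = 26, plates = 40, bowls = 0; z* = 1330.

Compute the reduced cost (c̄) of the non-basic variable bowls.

At the optimum: glaze uses 106 of 106 (binding); wheel time uses 66 of 66 (binding).
Dual feasibility on the basic columns requires 1·y_glaze + 1·y_wheel time = 15, 2·y_glaze + 1·y_wheel time = 23.5.
This yields shadow prices y_glaze = 8.5, y_wheel time = 6.5.
Reduced cost of bowls: c₃ − yᵀa₃ = 62 − (8.5·5 + 6.5·4) = 62 − 68.5 = -6.5.

-6.5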